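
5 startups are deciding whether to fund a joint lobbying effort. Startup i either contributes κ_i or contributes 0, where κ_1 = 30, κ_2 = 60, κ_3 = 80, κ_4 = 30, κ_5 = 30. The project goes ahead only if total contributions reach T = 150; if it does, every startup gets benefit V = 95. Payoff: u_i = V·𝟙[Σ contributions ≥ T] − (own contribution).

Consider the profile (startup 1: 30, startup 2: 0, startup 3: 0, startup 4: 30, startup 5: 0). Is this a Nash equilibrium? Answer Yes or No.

No

Total = 60 < 150: not provided.
Startup 1 (pledges 30, payoff -30): dropping to 0 → total 30, payoff 0. Profitable deviation.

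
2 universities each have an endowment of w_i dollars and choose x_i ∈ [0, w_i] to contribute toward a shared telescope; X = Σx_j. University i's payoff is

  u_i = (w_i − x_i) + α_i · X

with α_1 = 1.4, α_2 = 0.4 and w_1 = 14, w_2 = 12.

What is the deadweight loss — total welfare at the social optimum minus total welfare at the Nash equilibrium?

9.6

∂u_i/∂x_i = α_i − 1, so university i contributes w_i if α_i > 1, else 0.
α_i > 1 for i ∈ {1}; NE contributions (14, 0), X = 14.
W^NE = Σw_i − X^NE + (Σα_i)·X^NE = 26 + 0.8·14 = 37.2.
Planner: ∂(Σu_j)/∂x_i = Σα_j − 1 = 0.8 > 0, so everyone contributes w_i; X^SO = 26, W^SO = 26 + 0.8·26 = 46.8.
Deadweight loss = 9.6.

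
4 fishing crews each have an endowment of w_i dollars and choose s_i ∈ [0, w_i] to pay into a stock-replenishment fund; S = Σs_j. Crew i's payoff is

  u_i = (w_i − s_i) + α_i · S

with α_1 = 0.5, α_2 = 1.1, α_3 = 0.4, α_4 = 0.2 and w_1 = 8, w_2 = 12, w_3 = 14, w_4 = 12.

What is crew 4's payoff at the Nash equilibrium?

∂u_i/∂s_i = α_i − 1, so crew i contributes w_i if α_i > 1, else 0.
α_i > 1 for i ∈ {2}; NE contributions (0, 12, 0, 0), S = 12.
u_4 = (12 − 0) + 0.2·12 = 14.4.

14.4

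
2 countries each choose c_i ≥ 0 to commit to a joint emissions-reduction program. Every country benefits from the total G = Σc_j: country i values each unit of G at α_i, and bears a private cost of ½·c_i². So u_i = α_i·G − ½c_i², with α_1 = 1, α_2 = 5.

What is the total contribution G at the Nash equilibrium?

Country i's FOC: ∂u_i/∂c_i = α_i − c_i = 0, so c_i* = α_i.
NE contributions = (1, 5); G = 6.

6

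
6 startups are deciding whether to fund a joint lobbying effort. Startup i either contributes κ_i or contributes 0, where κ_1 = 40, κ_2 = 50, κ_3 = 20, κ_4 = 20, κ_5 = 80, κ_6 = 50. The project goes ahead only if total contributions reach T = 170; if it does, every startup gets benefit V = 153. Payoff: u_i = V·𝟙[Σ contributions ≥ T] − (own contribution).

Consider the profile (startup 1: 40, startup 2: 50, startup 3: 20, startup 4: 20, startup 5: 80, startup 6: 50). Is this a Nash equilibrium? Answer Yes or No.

Total = 260 ≥ 170: provided.
Startup 1 (pledges 40, payoff 113): dropping to 0 → total 220, payoff 153. Profitable deviation.

No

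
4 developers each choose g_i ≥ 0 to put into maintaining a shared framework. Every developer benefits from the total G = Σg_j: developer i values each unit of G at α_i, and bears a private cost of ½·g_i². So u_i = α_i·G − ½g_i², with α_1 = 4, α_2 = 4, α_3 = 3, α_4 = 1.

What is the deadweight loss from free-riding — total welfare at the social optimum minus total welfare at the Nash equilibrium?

Developer i's FOC: ∂u_i/∂g_i = α_i − g_i = 0, so g_i* = α_i.
NE contributions = (4, 4, 3, 1); G = 12.
W^NE = (Σα)·G − ½Σα_i² = 12² − ½·42 = 123.
Planner sets g_i = Σα_j = 12 for every i, so G^SO = 4·12 = 48.
W^SO = (Σα)·G^SO − ½·4·(Σα)² = (4/2)·12² = 288.
Deadweight loss = W^SO − W^NE = 165.

165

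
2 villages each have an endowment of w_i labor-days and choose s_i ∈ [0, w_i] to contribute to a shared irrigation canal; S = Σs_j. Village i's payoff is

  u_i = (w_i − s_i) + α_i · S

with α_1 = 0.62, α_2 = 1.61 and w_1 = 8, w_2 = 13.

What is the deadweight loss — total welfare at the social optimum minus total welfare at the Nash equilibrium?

9.84

∂u_i/∂s_i = α_i − 1, so village i contributes w_i if α_i > 1, else 0.
α_i > 1 for i ∈ {2}; NE contributions (0, 13), S = 13.
W^NE = Σw_i − S^NE + (Σα_i)·S^NE = 21 + 1.23·13 = 36.99.
Planner: ∂(Σu_j)/∂s_i = Σα_j − 1 = 1.23 > 0, so everyone contributes w_i; S^SO = 21, W^SO = 21 + 1.23·21 = 46.83.
Deadweight loss = 9.84.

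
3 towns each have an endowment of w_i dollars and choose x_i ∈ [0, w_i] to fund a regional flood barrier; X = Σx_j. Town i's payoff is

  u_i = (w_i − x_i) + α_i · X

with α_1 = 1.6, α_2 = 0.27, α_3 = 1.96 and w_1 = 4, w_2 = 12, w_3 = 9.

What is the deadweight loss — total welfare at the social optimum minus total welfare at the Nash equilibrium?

33.96

∂u_i/∂x_i = α_i − 1, so town i contributes w_i if α_i > 1, else 0.
α_i > 1 for i ∈ {1, 3}; NE contributions (4, 0, 9), X = 13.
W^NE = Σw_i − X^NE + (Σα_i)·X^NE = 25 + 2.83·13 = 61.79.
Planner: ∂(Σu_j)/∂x_i = Σα_j − 1 = 2.83 > 0, so everyone contributes w_i; X^SO = 25, W^SO = 25 + 2.83·25 = 95.75.
Deadweight loss = 33.96.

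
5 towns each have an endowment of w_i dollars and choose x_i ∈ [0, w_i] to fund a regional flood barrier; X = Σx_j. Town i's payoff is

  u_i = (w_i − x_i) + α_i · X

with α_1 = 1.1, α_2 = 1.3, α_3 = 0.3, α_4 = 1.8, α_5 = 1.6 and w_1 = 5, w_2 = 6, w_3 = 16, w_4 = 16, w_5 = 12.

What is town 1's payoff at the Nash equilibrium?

42.9

∂u_i/∂x_i = α_i − 1, so town i contributes w_i if α_i > 1, else 0.
α_i > 1 for i ∈ {1, 2, 4, 5}; NE contributions (5, 6, 0, 16, 12), X = 39.
u_1 = (5 − 5) + 1.1·39 = 42.9.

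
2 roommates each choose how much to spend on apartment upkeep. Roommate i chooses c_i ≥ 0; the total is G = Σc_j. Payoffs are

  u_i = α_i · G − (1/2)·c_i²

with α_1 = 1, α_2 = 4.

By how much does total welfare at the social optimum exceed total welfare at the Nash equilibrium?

Roommate i's FOC: ∂u_i/∂c_i = α_i − c_i = 0, so c_i* = α_i.
NE contributions = (1, 4); G = 5.
W^NE = (Σα)·G − ½Σα_i² = 5² − ½·17 = 16.5.
Planner sets c_i = Σα_j = 5 for every i, so G^SO = 2·5 = 10.
W^SO = (Σα)·G^SO − ½·2·(Σα)² = (2/2)·5² = 25.
Deadweight loss = W^SO − W^NE = 8.5.

8.5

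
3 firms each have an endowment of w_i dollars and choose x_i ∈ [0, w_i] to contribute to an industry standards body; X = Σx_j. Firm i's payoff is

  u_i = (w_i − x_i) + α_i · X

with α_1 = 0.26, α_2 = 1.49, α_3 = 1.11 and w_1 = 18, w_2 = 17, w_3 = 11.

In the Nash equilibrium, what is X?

28

∂u_i/∂x_i = α_i − 1, so firm i contributes w_i if α_i > 1, else 0.
α_i > 1 for i ∈ {2, 3}; NE contributions (0, 17, 11), X = 28.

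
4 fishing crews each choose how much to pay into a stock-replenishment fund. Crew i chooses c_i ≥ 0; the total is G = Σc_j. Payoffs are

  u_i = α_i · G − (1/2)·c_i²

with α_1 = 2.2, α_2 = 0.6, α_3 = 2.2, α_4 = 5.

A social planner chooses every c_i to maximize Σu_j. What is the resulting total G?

Planner FOC: ∂(Σu_j)/∂c_i = (Σα_j) − c_i = 0, so c_i^SO = Σα_j = 10 for every i; G^SO = 40.

40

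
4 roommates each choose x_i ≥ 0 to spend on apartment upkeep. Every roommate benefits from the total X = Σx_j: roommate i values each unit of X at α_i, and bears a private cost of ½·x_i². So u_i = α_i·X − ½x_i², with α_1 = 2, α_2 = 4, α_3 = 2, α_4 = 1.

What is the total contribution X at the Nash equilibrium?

9

Roommate i's FOC: ∂u_i/∂x_i = α_i − x_i = 0, so x_i* = α_i.
NE contributions = (2, 4, 2, 1); X = 9.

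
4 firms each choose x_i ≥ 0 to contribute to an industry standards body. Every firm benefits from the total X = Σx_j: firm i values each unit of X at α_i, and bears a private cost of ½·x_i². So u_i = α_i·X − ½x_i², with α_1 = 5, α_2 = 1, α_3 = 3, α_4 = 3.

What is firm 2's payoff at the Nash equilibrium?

11.5

Firm i's FOC: ∂u_i/∂x_i = α_i − x_i = 0, so x_i* = α_i.
NE contributions = (5, 1, 3, 3); X = 12.
u_2 = α_2·X − ½·(x_2)² = 1·12 − ½·1² = 11.5.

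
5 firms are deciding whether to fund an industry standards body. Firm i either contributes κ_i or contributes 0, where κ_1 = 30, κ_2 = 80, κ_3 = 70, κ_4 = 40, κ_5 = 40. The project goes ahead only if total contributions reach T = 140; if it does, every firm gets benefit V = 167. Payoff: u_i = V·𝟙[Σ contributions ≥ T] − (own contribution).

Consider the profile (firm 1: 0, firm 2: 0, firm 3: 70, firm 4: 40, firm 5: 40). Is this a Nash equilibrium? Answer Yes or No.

Total = 150 ≥ 140: provided.
Firm 1 (pledges 0, payoff 167): pledging 30 → total 180, payoff 137. No gain.
Firm 2 (pledges 0, payoff 167): pledging 80 → total 230, payoff 87. No gain.
Firm 3 (pledges 70, payoff 97): dropping to 0 → total 80, payoff 0. No gain.
Firm 4 (pledges 40, payoff 127): dropping to 0 → total 110, payoff 0. No gain.
Firm 5 (pledges 40, payoff 127): dropping to 0 → total 110, payoff 0. No gain.

Yes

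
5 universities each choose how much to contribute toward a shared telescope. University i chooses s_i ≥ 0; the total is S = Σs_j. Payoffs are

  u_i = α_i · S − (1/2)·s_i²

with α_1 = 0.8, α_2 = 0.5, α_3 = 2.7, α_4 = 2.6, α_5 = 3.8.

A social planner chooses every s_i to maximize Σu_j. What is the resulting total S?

52

Planner FOC: ∂(Σu_j)/∂s_i = (Σα_j) − s_i = 0, so s_i^SO = Σα_j = 10.4 for every i; S^SO = 52.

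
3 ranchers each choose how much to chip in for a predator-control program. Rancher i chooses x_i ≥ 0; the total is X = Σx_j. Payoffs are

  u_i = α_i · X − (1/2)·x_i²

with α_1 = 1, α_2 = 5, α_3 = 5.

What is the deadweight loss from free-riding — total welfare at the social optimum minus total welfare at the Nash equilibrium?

86

Rancher i's FOC: ∂u_i/∂x_i = α_i − x_i = 0, so x_i* = α_i.
NE contributions = (1, 5, 5); X = 11.
W^NE = (Σα)·X − ½Σα_i² = 11² − ½·51 = 95.5.
Planner sets x_i = Σα_j = 11 for every i, so X^SO = 3·11 = 33.
W^SO = (Σα)·X^SO − ½·3·(Σα)² = (3/2)·11² = 181.5.
Deadweight loss = W^SO − W^NE = 86.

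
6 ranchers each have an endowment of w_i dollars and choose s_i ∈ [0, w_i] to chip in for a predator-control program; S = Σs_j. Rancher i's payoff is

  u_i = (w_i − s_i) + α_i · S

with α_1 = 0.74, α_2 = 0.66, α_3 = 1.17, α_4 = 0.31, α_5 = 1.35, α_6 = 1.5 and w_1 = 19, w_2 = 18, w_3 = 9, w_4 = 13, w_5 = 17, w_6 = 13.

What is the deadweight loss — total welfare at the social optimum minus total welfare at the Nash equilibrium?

∂u_i/∂s_i = α_i − 1, so rancher i contributes w_i if α_i > 1, else 0.
α_i > 1 for i ∈ {3, 5, 6}; NE contributions (0, 0, 9, 0, 17, 13), S = 39.
W^NE = Σw_i − S^NE + (Σα_i)·S^NE = 89 + 4.73·39 = 273.47.
Planner: ∂(Σu_j)/∂s_i = Σα_j − 1 = 4.73 > 0, so everyone contributes w_i; S^SO = 89, W^SO = 89 + 4.73·89 = 509.97.
Deadweight loss = 236.5.

236.5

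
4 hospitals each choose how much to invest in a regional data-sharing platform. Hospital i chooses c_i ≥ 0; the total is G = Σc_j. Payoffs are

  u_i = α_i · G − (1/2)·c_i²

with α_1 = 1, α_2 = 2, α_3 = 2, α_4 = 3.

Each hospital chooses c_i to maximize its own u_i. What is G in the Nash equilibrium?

Hospital i's FOC: ∂u_i/∂c_i = α_i − c_i = 0, so c_i* = α_i.
NE contributions = (1, 2, 2, 3); G = 8.

8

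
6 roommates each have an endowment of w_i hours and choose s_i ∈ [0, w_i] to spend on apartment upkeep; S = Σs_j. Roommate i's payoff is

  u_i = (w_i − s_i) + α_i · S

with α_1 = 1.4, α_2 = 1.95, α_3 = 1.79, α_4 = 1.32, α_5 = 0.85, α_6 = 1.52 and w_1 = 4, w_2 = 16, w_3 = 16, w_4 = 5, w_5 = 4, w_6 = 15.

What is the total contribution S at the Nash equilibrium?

56

∂u_i/∂s_i = α_i − 1, so roommate i contributes w_i if α_i > 1, else 0.
α_i > 1 for i ∈ {1, 2, 3, 4, 6}; NE contributions (4, 16, 16, 5, 0, 15), S = 56.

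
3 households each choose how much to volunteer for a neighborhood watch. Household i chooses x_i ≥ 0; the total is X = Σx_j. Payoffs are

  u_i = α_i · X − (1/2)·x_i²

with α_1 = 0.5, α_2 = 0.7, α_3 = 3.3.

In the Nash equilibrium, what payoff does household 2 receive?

Household i's FOC: ∂u_i/∂x_i = α_i − x_i = 0, so x_i* = α_i.
NE contributions = (0.5, 0.7, 3.3); X = 4.5.
u_2 = α_2·X − ½·(x_2)² = 0.7·4.5 − ½·0.7² = 2.905.

2.905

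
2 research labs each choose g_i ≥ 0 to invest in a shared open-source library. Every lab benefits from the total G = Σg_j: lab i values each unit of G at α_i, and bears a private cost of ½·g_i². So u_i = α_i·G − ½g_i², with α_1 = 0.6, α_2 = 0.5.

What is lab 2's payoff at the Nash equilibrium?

0.425

Lab i's FOC: ∂u_i/∂g_i = α_i − g_i = 0, so g_i* = α_i.
NE contributions = (0.6, 0.5); G = 1.1.
u_2 = α_2·G − ½·(g_2)² = 0.5·1.1 − ½·0.5² = 0.425.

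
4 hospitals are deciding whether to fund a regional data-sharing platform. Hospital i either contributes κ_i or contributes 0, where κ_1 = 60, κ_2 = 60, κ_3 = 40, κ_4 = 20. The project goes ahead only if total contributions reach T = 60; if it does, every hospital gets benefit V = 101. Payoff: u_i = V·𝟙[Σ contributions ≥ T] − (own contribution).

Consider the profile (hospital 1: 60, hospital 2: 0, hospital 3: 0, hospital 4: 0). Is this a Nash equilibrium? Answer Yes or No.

Total = 60 ≥ 60: provided.
Hospital 1 (pledges 60, payoff 41): dropping to 0 → total 0, payoff 0. No gain.
Hospital 2 (pledges 0, payoff 101): pledging 60 → total 120, payoff 41. No gain.
Hospital 3 (pledges 0, payoff 101): pledging 40 → total 100, payoff 61. No gain.
Hospital 4 (pledges 0, payoff 101): pledging 20 → total 80, payoff 81. No gain.

Yes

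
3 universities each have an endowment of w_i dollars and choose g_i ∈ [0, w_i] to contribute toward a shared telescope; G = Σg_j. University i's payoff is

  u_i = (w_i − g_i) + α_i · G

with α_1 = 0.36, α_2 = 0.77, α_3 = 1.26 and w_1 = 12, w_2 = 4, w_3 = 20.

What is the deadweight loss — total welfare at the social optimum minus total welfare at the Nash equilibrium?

∂u_i/∂g_i = α_i − 1, so university i contributes w_i if α_i > 1, else 0.
α_i > 1 for i ∈ {3}; NE contributions (0, 0, 20), G = 20.
W^NE = Σw_i − G^NE + (Σα_i)·G^NE = 36 + 1.39·20 = 63.8.
Planner: ∂(Σu_j)/∂g_i = Σα_j − 1 = 1.39 > 0, so everyone contributes w_i; G^SO = 36, W^SO = 36 + 1.39·36 = 86.04.
Deadweight loss = 22.24.

22.24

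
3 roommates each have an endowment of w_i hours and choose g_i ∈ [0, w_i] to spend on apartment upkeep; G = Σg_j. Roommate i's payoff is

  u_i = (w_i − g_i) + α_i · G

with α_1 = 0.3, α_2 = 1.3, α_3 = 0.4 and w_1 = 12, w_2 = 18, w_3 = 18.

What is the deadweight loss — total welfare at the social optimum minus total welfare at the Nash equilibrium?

∂u_i/∂g_i = α_i − 1, so roommate i contributes w_i if α_i > 1, else 0.
α_i > 1 for i ∈ {2}; NE contributions (0, 18, 0), G = 18.
W^NE = Σw_i − G^NE + (Σα_i)·G^NE = 48 + 1·18 = 66.
Planner: ∂(Σu_j)/∂g_i = Σα_j − 1 = 1 > 0, so everyone contributes w_i; G^SO = 48, W^SO = 48 + 1·48 = 96.
Deadweight loss = 30.

30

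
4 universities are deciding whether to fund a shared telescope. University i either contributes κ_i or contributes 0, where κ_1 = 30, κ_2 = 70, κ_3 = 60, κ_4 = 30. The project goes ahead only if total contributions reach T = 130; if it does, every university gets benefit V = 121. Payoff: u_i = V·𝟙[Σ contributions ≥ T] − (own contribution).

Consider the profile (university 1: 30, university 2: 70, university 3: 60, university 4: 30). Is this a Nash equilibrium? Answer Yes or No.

Total = 190 ≥ 130: provided.
University 1 (pledges 30, payoff 91): dropping to 0 → total 160, payoff 121. Profitable deviation.

No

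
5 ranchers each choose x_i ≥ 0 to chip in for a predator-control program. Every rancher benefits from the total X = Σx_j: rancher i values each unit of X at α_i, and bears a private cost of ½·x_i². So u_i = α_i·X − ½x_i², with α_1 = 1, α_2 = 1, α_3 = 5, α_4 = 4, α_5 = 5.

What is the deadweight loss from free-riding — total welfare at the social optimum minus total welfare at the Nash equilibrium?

418

Rancher i's FOC: ∂u_i/∂x_i = α_i − x_i = 0, so x_i* = α_i.
NE contributions = (1, 1, 5, 4, 5); X = 16.
W^NE = (Σα)·X − ½Σα_i² = 16² − ½·68 = 222.
Planner sets x_i = Σα_j = 16 for every i, so X^SO = 5·16 = 80.
W^SO = (Σα)·X^SO − ½·5·(Σα)² = (5/2)·16² = 640.
Deadweight loss = W^SO − W^NE = 418.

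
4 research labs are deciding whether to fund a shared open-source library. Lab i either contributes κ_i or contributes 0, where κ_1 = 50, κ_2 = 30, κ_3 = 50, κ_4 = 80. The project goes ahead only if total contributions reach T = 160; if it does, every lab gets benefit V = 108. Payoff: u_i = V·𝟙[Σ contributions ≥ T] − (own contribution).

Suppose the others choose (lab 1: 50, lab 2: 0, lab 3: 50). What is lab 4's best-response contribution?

80

Others' total = 100. Contributing 80 brings total to 180 ≥ 160: gain V − κ_4 = 28.
Best response: 80.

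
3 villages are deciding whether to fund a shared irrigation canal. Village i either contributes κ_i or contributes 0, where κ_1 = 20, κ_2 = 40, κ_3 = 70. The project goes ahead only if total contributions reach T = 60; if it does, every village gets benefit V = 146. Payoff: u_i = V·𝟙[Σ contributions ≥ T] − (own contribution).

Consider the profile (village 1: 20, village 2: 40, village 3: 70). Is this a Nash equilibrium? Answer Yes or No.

Total = 130 ≥ 60: provided.
Village 1 (pledges 20, payoff 126): dropping to 0 → total 110, payoff 146. Profitable deviation.

No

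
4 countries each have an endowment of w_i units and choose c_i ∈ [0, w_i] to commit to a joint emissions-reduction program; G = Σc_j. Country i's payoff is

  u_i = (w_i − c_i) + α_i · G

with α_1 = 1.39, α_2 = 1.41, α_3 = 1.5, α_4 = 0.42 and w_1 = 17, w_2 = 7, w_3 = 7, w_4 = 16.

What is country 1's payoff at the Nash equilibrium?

∂u_i/∂c_i = α_i − 1, so country i contributes w_i if α_i > 1, else 0.
α_i > 1 for i ∈ {1, 2, 3}; NE contributions (17, 7, 7, 0), G = 31.
u_1 = (17 − 17) + 1.39·31 = 43.09.

43.09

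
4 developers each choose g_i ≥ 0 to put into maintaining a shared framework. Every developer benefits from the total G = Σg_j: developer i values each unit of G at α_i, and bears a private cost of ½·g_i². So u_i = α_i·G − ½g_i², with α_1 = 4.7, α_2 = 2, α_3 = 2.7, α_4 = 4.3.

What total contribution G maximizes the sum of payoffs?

54.8

Planner FOC: ∂(Σu_j)/∂g_i = (Σα_j) − g_i = 0, so g_i^SO = Σα_j = 13.7 for every i; G^SO = 54.8.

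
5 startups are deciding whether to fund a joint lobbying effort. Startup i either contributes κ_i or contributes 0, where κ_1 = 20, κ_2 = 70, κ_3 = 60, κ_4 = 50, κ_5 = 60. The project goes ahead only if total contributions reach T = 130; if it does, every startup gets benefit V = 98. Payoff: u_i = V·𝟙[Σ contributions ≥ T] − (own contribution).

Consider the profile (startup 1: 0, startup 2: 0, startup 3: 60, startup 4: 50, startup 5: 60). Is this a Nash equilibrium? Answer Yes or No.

Yes

Total = 170 ≥ 130: provided.
Startup 1 (pledges 0, payoff 98): pledging 20 → total 190, payoff 78. No gain.
Startup 2 (pledges 0, payoff 98): pledging 70 → total 240, payoff 28. No gain.
Startup 3 (pledges 60, payoff 38): dropping to 0 → total 110, payoff 0. No gain.
Startup 4 (pledges 50, payoff 48): dropping to 0 → total 120, payoff 0. No gain.
Startup 5 (pledges 60, payoff 38): dropping to 0 → total 110, payoff 0. No gain.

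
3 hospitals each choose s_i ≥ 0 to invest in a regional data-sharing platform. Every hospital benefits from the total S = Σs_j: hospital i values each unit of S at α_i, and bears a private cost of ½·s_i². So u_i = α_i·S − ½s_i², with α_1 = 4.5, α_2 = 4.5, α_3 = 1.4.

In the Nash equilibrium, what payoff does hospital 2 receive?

36.675

Hospital i's FOC: ∂u_i/∂s_i = α_i − s_i = 0, so s_i* = α_i.
NE contributions = (4.5, 4.5, 1.4); S = 10.4.
u_2 = α_2·S − ½·(s_2)² = 4.5·10.4 − ½·4.5² = 36.675.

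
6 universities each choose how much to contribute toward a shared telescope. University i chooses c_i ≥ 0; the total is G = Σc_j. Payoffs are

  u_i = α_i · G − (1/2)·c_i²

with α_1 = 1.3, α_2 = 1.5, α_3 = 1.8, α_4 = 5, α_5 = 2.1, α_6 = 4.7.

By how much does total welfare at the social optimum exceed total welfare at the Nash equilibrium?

University i's FOC: ∂u_i/∂c_i = α_i − c_i = 0, so c_i* = α_i.
NE contributions = (1.3, 1.5, 1.8, 5, 2.1, 4.7); G = 16.4.
W^NE = (Σα)·G − ½Σα_i² = 16.4² − ½·58.68 = 239.62.
Planner sets c_i = Σα_j = 16.4 for every i, so G^SO = 6·16.4 = 98.4.
W^SO = (Σα)·G^SO − ½·6·(Σα)² = (6/2)·16.4² = 806.88.
Deadweight loss = W^SO − W^NE = 567.26.

567.26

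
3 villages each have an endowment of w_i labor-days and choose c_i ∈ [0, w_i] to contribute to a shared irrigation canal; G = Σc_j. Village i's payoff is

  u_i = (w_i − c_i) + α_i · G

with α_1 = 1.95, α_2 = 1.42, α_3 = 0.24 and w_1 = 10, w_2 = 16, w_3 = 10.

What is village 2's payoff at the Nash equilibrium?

∂u_i/∂c_i = α_i − 1, so village i contributes w_i if α_i > 1, else 0.
α_i > 1 for i ∈ {1, 2}; NE contributions (10, 16, 0), G = 26.
u_2 = (16 − 16) + 1.42·26 = 36.92.

36.92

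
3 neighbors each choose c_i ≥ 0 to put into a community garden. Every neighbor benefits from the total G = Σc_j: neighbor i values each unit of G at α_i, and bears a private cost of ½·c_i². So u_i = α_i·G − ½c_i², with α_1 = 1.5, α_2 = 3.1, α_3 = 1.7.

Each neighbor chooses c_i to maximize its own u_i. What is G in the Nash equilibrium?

6.3

Neighbor i's FOC: ∂u_i/∂c_i = α_i − c_i = 0, so c_i* = α_i.
NE contributions = (1.5, 3.1, 1.7); G = 6.3.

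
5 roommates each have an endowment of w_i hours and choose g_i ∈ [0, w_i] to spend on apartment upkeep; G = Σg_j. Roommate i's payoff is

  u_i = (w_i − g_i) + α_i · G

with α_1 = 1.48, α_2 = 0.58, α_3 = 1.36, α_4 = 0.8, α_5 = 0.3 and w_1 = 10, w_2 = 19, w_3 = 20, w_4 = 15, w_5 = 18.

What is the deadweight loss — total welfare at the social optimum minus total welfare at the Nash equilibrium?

183.04

∂u_i/∂g_i = α_i − 1, so roommate i contributes w_i if α_i > 1, else 0.
α_i > 1 for i ∈ {1, 3}; NE contributions (10, 0, 20, 0, 0), G = 30.
W^NE = Σw_i − G^NE + (Σα_i)·G^NE = 82 + 3.52·30 = 187.6.
Planner: ∂(Σu_j)/∂g_i = Σα_j − 1 = 3.52 > 0, so everyone contributes w_i; G^SO = 82, W^SO = 82 + 3.52·82 = 370.64.
Deadweight loss = 183.04.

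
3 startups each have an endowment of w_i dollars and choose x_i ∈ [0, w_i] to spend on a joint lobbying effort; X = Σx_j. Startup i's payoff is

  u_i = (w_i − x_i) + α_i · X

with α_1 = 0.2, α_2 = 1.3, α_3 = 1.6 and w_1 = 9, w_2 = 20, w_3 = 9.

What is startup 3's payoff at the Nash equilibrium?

∂u_i/∂x_i = α_i − 1, so startup i contributes w_i if α_i > 1, else 0.
α_i > 1 for i ∈ {2, 3}; NE contributions (0, 20, 9), X = 29.
u_3 = (9 − 9) + 1.6·29 = 46.4.

46.4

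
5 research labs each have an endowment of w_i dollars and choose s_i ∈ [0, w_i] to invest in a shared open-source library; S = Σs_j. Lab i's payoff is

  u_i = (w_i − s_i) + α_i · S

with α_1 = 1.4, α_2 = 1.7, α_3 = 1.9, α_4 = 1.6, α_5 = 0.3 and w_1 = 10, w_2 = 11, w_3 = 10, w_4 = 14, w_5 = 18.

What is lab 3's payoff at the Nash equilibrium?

∂u_i/∂s_i = α_i − 1, so lab i contributes w_i if α_i > 1, else 0.
α_i > 1 for i ∈ {1, 2, 3, 4}; NE contributions (10, 11, 10, 14, 0), S = 45.
u_3 = (10 − 10) + 1.9·45 = 85.5.

85.5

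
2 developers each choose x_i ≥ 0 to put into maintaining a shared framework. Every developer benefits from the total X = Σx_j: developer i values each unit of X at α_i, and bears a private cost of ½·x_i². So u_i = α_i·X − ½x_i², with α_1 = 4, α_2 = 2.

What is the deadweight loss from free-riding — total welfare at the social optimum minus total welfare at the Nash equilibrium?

Developer i's FOC: ∂u_i/∂x_i = α_i − x_i = 0, so x_i* = α_i.
NE contributions = (4, 2); X = 6.
W^NE = (Σα)·X − ½Σα_i² = 6² − ½·20 = 26.
Planner sets x_i = Σα_j = 6 for every i, so X^SO = 2·6 = 12.
W^SO = (Σα)·X^SO − ½·2·(Σα)² = (2/2)·6² = 36.
Deadweight loss = W^SO − W^NE = 10.

10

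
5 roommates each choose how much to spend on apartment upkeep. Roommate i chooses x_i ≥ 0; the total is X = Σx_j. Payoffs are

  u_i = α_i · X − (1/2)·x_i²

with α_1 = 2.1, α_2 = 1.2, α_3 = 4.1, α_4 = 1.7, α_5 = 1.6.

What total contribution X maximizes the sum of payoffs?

Planner FOC: ∂(Σu_j)/∂x_i = (Σα_j) − x_i = 0, so x_i^SO = Σα_j = 10.7 for every i; X^SO = 53.5.

53.5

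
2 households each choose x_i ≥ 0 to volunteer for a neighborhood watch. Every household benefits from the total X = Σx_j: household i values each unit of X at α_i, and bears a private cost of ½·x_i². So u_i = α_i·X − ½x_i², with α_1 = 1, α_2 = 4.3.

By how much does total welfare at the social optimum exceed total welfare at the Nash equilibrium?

Household i's FOC: ∂u_i/∂x_i = α_i − x_i = 0, so x_i* = α_i.
NE contributions = (1, 4.3); X = 5.3.
W^NE = (Σα)·X − ½Σα_i² = 5.3² − ½·19.49 = 18.345.
Planner sets x_i = Σα_j = 5.3 for every i, so X^SO = 2·5.3 = 10.6.
W^SO = (Σα)·X^SO − ½·2·(Σα)² = (2/2)·5.3² = 28.09.
Deadweight loss = W^SO − W^NE = 9.745.

9.745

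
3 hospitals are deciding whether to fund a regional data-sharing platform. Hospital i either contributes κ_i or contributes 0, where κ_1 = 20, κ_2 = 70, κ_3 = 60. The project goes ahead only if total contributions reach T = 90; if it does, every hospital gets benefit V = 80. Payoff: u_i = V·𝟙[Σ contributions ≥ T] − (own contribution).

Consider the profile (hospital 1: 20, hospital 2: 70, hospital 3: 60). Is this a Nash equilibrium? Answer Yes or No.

No

Total = 150 ≥ 90: provided.
Hospital 1 (pledges 20, payoff 60): dropping to 0 → total 130, payoff 80. Profitable deviation.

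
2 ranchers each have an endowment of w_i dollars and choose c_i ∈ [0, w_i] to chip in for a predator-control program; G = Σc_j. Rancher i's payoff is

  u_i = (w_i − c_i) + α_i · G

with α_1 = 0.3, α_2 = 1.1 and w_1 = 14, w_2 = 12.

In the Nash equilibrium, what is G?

∂u_i/∂c_i = α_i − 1, so rancher i contributes w_i if α_i > 1, else 0.
α_i > 1 for i ∈ {2}; NE contributions (0, 12), G = 12.

12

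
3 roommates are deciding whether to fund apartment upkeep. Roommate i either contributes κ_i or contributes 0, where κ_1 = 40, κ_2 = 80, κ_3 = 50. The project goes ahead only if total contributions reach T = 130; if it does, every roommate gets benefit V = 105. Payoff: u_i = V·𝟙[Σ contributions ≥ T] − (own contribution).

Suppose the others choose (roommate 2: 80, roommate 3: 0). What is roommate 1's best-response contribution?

0

Others' total = 80. Even contributing 40 gives 120 < 130: no benefit either way.
Best response: 0.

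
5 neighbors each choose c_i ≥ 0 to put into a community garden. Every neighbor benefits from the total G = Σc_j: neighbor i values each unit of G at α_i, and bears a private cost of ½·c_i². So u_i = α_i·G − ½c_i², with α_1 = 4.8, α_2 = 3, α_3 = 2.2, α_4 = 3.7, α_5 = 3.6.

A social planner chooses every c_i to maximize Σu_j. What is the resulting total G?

86.5

Planner FOC: ∂(Σu_j)/∂c_i = (Σα_j) − c_i = 0, so c_i^SO = Σα_j = 17.3 for every i; G^SO = 86.5.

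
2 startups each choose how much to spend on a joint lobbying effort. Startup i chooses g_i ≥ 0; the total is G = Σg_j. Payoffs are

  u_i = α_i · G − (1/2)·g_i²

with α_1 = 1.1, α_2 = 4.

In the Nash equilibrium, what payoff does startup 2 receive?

Startup i's FOC: ∂u_i/∂g_i = α_i − g_i = 0, so g_i* = α_i.
NE contributions = (1.1, 4); G = 5.1.
u_2 = α_2·G − ½·(g_2)² = 4·5.1 − ½·4² = 12.4.

12.4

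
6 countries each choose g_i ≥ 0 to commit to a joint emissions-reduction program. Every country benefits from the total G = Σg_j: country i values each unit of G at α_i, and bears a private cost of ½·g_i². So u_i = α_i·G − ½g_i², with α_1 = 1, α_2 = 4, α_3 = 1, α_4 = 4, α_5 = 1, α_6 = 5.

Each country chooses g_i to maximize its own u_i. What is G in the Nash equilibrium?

16

Country i's FOC: ∂u_i/∂g_i = α_i − g_i = 0, so g_i* = α_i.
NE contributions = (1, 4, 1, 4, 1, 5); G = 16.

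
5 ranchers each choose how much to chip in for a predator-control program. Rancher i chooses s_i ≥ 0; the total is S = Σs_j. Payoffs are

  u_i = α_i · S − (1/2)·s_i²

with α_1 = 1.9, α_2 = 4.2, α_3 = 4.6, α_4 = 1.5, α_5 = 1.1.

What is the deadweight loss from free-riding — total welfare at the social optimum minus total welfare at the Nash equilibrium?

288.27

Rancher i's FOC: ∂u_i/∂s_i = α_i − s_i = 0, so s_i* = α_i.
NE contributions = (1.9, 4.2, 4.6, 1.5, 1.1); S = 13.3.
W^NE = (Σα)·S − ½Σα_i² = 13.3² − ½·45.87 = 153.955.
Planner sets s_i = Σα_j = 13.3 for every i, so S^SO = 5·13.3 = 66.5.
W^SO = (Σα)·S^SO − ½·5·(Σα)² = (5/2)·13.3² = 442.225.
Deadweight loss = W^SO − W^NE = 288.27.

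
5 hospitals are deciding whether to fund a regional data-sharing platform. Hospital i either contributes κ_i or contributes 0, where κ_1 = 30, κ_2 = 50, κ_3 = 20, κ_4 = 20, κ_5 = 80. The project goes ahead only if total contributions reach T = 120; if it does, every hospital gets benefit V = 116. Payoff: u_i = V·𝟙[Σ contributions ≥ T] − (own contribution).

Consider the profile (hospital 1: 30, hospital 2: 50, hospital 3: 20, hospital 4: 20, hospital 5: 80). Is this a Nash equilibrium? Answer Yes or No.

No

Total = 200 ≥ 120: provided.
Hospital 1 (pledges 30, payoff 86): dropping to 0 → total 170, payoff 116. Profitable deviation.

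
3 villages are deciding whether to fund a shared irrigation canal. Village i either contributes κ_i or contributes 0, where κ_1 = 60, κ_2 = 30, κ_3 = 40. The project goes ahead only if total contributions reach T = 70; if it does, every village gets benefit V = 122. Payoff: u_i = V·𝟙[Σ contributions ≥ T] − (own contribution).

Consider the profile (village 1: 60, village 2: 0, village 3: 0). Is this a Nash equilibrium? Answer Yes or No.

Total = 60 < 70: not provided.
Village 1 (pledges 60, payoff -60): dropping to 0 → total 0, payoff 0. Profitable deviation.

No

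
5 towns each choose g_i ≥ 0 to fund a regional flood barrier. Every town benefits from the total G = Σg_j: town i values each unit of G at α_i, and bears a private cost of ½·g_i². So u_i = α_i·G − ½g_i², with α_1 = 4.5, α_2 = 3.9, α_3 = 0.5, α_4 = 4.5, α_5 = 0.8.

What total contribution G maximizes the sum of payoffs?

71

Planner FOC: ∂(Σu_j)/∂g_i = (Σα_j) − g_i = 0, so g_i^SO = Σα_j = 14.2 for every i; G^SO = 71.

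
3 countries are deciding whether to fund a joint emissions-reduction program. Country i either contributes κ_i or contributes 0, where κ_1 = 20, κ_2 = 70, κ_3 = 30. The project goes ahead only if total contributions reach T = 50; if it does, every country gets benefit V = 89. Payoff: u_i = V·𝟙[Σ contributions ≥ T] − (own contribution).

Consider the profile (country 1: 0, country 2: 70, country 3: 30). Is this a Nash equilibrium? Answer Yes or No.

No

Total = 100 ≥ 50: provided.
Country 1 (pledges 0, payoff 89): pledging 20 → total 120, payoff 69. No gain.
Country 2 (pledges 70, payoff 19): dropping to 0 → total 30, payoff 0. No gain.
Country 3 (pledges 30, payoff 59): dropping to 0 → total 70, payoff 89. Profitable deviation.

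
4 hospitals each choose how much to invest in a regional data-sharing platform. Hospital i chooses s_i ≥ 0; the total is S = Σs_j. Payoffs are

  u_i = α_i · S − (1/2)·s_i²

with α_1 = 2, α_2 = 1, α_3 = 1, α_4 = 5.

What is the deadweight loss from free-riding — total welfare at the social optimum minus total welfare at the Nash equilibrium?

Hospital i's FOC: ∂u_i/∂s_i = α_i − s_i = 0, so s_i* = α_i.
NE contributions = (2, 1, 1, 5); S = 9.
W^NE = (Σα)·S − ½Σα_i² = 9² − ½·31 = 65.5.
Planner sets s_i = Σα_j = 9 for every i, so S^SO = 4·9 = 36.
W^SO = (Σα)·S^SO − ½·4·(Σα)² = (4/2)·9² = 162.
Deadweight loss = W^SO − W^NE = 96.5.

96.5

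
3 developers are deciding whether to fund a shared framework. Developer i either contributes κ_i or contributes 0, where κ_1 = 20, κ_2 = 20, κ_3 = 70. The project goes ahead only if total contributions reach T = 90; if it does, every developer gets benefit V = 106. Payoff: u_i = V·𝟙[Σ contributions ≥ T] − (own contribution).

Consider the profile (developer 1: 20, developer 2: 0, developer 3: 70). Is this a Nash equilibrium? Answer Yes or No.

Yes

Total = 90 ≥ 90: provided.
Developer 1 (pledges 20, payoff 86): dropping to 0 → total 70, payoff 0. No gain.
Developer 2 (pledges 0, payoff 106): pledging 20 → total 110, payoff 86. No gain.
Developer 3 (pledges 70, payoff 36): dropping to 0 → total 20, payoff 0. No gain.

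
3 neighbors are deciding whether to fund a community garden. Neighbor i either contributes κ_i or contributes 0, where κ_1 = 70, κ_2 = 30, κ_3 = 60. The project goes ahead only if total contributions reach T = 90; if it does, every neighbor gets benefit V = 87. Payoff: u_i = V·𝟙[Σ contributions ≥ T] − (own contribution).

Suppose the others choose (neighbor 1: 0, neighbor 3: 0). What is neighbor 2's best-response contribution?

Others' total = 0. Even contributing 30 gives 30 < 90: no benefit either way.
Best response: 0.

0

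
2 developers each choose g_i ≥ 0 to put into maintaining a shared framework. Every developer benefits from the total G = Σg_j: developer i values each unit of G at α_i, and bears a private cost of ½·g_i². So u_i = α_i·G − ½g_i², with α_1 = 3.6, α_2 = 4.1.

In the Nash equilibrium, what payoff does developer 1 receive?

21.24

Developer i's FOC: ∂u_i/∂g_i = α_i − g_i = 0, so g_i* = α_i.
NE contributions = (3.6, 4.1); G = 7.7.
u_1 = α_1·G − ½·(g_1)² = 3.6·7.7 − ½·3.6² = 21.24.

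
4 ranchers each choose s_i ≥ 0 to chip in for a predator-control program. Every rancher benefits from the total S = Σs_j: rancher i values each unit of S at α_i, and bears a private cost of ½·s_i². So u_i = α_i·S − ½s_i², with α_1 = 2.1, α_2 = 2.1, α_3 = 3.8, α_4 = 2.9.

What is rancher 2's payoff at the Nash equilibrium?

20.685

Rancher i's FOC: ∂u_i/∂s_i = α_i − s_i = 0, so s_i* = α_i.
NE contributions = (2.1, 2.1, 3.8, 2.9); S = 10.9.
u_2 = α_2·S − ½·(s_2)² = 2.1·10.9 − ½·2.1² = 20.685.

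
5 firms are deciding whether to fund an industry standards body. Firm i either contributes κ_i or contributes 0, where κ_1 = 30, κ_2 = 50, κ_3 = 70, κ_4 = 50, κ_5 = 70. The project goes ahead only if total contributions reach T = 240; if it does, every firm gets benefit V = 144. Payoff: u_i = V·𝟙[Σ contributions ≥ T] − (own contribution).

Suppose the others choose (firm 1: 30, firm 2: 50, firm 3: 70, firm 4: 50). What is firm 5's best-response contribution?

70

Others' total = 200. Contributing 70 brings total to 270 ≥ 240: gain V − κ_5 = 74.
Best response: 70.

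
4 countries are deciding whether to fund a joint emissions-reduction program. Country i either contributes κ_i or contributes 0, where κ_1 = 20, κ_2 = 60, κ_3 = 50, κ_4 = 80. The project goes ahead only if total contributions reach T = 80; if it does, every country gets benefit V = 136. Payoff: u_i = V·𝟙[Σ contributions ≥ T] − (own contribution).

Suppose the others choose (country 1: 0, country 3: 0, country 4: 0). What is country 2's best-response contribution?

Others' total = 0. Even contributing 60 gives 60 < 80: no benefit either way.
Best response: 0.

0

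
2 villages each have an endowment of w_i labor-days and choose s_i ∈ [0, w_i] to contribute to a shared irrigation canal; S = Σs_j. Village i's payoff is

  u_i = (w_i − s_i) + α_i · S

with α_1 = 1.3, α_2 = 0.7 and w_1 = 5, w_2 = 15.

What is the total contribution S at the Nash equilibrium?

∂u_i/∂s_i = α_i − 1, so village i contributes w_i if α_i > 1, else 0.
α_i > 1 for i ∈ {1}; NE contributions (5, 0), S = 5.

5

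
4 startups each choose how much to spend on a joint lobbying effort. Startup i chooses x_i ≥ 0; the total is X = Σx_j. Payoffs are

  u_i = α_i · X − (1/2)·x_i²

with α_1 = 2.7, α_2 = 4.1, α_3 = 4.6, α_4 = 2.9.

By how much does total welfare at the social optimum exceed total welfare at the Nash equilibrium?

Startup i's FOC: ∂u_i/∂x_i = α_i − x_i = 0, so x_i* = α_i.
NE contributions = (2.7, 4.1, 4.6, 2.9); X = 14.3.
W^NE = (Σα)·X − ½Σα_i² = 14.3² − ½·53.67 = 177.655.
Planner sets x_i = Σα_j = 14.3 for every i, so X^SO = 4·14.3 = 57.2.
W^SO = (Σα)·X^SO − ½·4·(Σα)² = (4/2)·14.3² = 408.98.
Deadweight loss = W^SO − W^NE = 231.325.

231.325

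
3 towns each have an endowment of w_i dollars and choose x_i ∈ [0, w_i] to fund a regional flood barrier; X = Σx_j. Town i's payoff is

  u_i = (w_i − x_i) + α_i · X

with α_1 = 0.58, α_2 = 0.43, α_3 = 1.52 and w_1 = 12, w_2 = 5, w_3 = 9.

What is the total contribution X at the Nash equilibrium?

∂u_i/∂x_i = α_i − 1, so town i contributes w_i if α_i > 1, else 0.
α_i > 1 for i ∈ {3}; NE contributions (0, 0, 9), X = 9.

9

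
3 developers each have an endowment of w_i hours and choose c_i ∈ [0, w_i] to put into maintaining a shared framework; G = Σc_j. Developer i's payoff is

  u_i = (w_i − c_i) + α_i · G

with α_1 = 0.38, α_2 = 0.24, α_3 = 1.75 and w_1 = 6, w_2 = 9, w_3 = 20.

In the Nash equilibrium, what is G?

∂u_i/∂c_i = α_i − 1, so developer i contributes w_i if α_i > 1, else 0.
α_i > 1 for i ∈ {3}; NE contributions (0, 0, 20), G = 20.

20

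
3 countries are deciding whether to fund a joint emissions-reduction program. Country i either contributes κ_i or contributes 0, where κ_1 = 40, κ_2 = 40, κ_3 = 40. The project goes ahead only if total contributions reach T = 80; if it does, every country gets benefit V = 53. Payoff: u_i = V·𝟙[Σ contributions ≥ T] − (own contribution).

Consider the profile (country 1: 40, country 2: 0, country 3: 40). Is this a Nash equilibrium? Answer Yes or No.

Total = 80 ≥ 80: provided.
Country 1 (pledges 40, payoff 13): dropping to 0 → total 40, payoff 0. No gain.
Country 2 (pledges 0, payoff 53): pledging 40 → total 120, payoff 13. No gain.
Country 3 (pledges 40, payoff 13): dropping to 0 → total 40, payoff 0. No gain.

Yes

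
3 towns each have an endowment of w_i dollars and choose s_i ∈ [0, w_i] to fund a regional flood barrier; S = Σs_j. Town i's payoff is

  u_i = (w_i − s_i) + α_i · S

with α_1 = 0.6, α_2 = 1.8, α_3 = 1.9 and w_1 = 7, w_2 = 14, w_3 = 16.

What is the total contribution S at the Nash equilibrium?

30

∂u_i/∂s_i = α_i − 1, so town i contributes w_i if α_i > 1, else 0.
α_i > 1 for i ∈ {2, 3}; NE contributions (0, 14, 16), S = 30.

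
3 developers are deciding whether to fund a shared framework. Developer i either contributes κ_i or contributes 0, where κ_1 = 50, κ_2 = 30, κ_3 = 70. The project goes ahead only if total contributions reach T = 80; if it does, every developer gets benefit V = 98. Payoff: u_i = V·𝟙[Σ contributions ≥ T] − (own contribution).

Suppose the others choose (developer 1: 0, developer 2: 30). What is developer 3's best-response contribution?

70

Others' total = 30. Contributing 70 brings total to 100 ≥ 80: gain V − κ_3 = 28.
Best response: 70.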